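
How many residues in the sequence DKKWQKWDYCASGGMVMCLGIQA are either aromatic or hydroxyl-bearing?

Aromatic: F, W, Y. Hydroxyl-bearing: S, T, Y.
Aromatic residues here: W4, W7, Y9 (3).
Hydroxyl-bearing residues here: Y9, S12 (2).
Y is in both groups, so the 1 Y residue must not be double-counted.
Total = 3 + 2 − 1 = 4.

4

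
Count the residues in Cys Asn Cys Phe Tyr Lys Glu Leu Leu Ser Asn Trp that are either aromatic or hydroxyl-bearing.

Aromatic: F, W, Y. Hydroxyl-bearing: S, T, Y.
Aromatic residues here: Phe4, Tyr5, Trp12 (3).
Hydroxyl-bearing residues here: Tyr5, Ser10 (2).
Y is in both groups, so the 1 Y residue must not be double-counted.
Total = 3 + 2 − 1 = 4.

4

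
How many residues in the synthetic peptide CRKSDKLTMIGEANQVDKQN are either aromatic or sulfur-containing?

Aromatic: F, W, Y. Sulfur-containing: C, M.
Aromatic residues here: none (0).
Sulfur-containing residues here: C1, M9 (2).
The two groups share no amino acid, so total = 0 + 2 = 2.

2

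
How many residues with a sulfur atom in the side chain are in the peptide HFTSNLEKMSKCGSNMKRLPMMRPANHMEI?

Only Cys (C) and Met (M) have a sulfur atom in the side chain.
Matching residues: M9, C12, M16, M21, M22, M28.

6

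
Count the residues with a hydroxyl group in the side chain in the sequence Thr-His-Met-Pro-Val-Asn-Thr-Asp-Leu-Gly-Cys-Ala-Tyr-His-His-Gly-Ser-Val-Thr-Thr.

The –OH-bearing residues are Ser, Thr (aliphatic alcohols), and Tyr (phenol).
Matching residues: Thr1, Thr7, Tyr13, Ser17, Thr19, Thr20.

6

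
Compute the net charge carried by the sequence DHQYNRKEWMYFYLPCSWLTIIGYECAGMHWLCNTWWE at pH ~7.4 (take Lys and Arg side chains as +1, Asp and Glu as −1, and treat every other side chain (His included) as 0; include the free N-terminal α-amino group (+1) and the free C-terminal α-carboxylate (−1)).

-2

Positive (K, R): R6, K7 → +2.
Negative (D, E): D1, E8, E25, E38 → −4.
The N-terminus (+1) and C-terminus (−1) cancel.
Net charge = (+2) + (−4) = −2.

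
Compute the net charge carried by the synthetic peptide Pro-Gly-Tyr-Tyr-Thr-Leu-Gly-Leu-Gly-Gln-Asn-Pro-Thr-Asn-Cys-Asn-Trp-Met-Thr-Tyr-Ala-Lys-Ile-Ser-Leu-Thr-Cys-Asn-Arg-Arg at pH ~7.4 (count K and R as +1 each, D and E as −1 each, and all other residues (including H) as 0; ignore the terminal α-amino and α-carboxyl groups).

+3

Positive (K, R): Lys22, Arg29, Arg30 → +3.
Negative (D, E): none → −0.
Net charge = (+3) + (−0) = +3.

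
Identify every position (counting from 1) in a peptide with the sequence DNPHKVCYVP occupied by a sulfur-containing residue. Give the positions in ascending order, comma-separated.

7

Cysteine (C, thiol) and methionine (M, thioether) are the two sulfur-containing amino acids.
Matching residues: C7.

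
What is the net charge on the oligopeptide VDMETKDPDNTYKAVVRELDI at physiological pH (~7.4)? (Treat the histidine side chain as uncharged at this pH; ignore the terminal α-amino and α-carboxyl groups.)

-3

Near pH 7.4, K and R contribute +1 each, D and E contribute −1 each, and every other side chain (His included, as stated) is uncharged.
Positive (K, R): K6, K13, R17 → +3.
Negative (D, E): D2, E4, D7, D9, E18, D20 → −6.
Net charge = (+3) + (−6) = −3.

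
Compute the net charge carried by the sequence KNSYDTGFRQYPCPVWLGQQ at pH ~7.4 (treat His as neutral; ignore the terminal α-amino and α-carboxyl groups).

Near pH 7.4, K and R contribute +1 each, D and E contribute −1 each, and every other side chain (His included, as stated) is uncharged.
Positive (K, R): K1, R9 → +2.
Negative (D, E): D5 → −1.
Net charge = (+2) + (−1) = +1.

+1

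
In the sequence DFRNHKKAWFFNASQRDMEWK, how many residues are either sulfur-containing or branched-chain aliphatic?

1

Sulfur-containing: C, M. Branched-chain aliphatic: I, L, V.
Sulfur-containing residues here: M18 (1).
Branched-chain aliphatic residues here: none (0).
The two groups share no amino acid, so total = 1 + 0 = 1.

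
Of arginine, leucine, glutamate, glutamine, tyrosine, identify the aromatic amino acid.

tyrosine

F, W, and Y each carry an aromatic ring on the side chain.
Of the listed options, only tyrosine belongs to this group.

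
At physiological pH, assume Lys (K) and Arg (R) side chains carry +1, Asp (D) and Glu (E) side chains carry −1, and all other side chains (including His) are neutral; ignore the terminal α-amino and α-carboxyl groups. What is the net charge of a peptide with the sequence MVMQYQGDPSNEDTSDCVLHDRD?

-5

Positive (K, R): R22 → +1.
Negative (D, E): D8, E12, D13, D16, D21, D23 → −6.
Net charge = (+1) + (−6) = −5.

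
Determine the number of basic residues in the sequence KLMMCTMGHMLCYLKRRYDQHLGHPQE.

The basic amino acids are Lys (K), Arg (R), and His (H).
Matching residues: K1, H9, K15, R16, R17, H21, H24.

7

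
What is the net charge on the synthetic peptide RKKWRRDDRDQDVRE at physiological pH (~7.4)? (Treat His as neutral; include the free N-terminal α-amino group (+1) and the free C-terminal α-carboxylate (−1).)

+2

At pH ~7.4 the Lys and Arg side chains are protonated (+1), the Asp and Glu side chains are deprotonated (−1), and with His taken as neutral all other side chains carry no charge.
Positive (K, R): R1, K2, K3, R5, R6, R9, R14 → +7.
Negative (D, E): D7, D8, D10, D12, E15 → −5.
The N-terminus (+1) and C-terminus (−1) cancel.
Net charge = (+7) + (−5) = +2.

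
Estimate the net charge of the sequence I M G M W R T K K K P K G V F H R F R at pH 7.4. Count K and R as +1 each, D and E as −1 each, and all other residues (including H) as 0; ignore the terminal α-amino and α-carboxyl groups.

Positive (K, R): R6, K8, K9, K10, K12, R17, R19 → +7.
Negative (D, E): none → −0.
Net charge = (+7) + (−0) = +7.

+7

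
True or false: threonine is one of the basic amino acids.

False

K, R, and H are the three residues with basic side chains (ε-amine, guanidinium, and imidazole respectively).
Threonine is not in this group.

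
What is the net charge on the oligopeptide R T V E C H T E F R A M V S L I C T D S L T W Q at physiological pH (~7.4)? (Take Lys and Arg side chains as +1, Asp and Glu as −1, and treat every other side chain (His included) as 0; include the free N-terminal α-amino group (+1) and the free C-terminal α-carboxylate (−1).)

-1

Positive (K, R): R1, R10 → +2.
Negative (D, E): E4, E8, D19 → −3.
The N-terminus (+1) and C-terminus (−1) cancel.
Net charge = (+2) + (−3) = −1.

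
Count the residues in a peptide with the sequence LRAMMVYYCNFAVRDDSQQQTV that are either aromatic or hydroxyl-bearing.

5

Aromatic: F, W, Y. Hydroxyl-bearing: S, T, Y.
Aromatic residues here: Y7, Y8, F11 (3).
Hydroxyl-bearing residues here: Y7, Y8, S17, T21 (4).
Y is in both groups, so the 2 Y residues must not be double-counted.
Total = 3 + 4 − 2 = 5.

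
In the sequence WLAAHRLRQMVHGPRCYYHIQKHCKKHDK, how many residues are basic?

12

K, R, and H are the three residues with basic side chains (ε-amine, guanidinium, and imidazole respectively).
Matching residues: H5, R6, R8, H12, R15, H19, K22, H23, K25, K26, H27, K29.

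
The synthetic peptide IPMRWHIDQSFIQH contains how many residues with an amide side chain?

2

Only N (asparagine) and Q (glutamine) carry a side-chain carboxamide.
Matching residues: Q9, Q13.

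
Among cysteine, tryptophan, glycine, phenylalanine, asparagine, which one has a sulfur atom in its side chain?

cysteine

The sulfur-bearing residues are cysteine (–SH) and methionine (–S–CH₃).
Of the listed options, only cysteine belongs to this group.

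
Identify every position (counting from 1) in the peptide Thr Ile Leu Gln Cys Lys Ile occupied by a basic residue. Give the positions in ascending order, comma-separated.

Lysine (K), arginine (R), and histidine (H) have basic, nitrogen-containing side chains.
Matching residues: Lys6.

6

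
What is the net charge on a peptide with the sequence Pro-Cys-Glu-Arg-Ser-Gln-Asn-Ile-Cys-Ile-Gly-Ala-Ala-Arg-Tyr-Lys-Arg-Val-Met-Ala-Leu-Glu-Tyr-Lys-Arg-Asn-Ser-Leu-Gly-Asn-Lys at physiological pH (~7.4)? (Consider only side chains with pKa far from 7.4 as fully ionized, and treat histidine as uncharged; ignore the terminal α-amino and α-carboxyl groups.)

Near pH 7.4, K and R contribute +1 each, D and E contribute −1 each, and every other side chain (His included, as stated) is uncharged.
Positive (K, R): Arg4, Arg14, Lys16, Arg17, Lys24, Arg25, Lys31 → +7.
Negative (D, E): Glu3, Glu22 → −2.
Net charge = (+7) + (−2) = +5.

+5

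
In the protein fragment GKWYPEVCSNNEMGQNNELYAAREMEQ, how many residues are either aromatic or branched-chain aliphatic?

Aromatic: F, W, Y. Branched-chain aliphatic: I, L, V.
Aromatic residues here: W3, Y4, Y20 (3).
Branched-chain aliphatic residues here: V7, L19 (2).
The two groups share no amino acid, so total = 3 + 2 = 5.

5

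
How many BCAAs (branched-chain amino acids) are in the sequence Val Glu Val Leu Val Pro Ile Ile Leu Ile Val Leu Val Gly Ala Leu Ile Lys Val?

14

The BCAAs are Val, Leu, and Ile — aliphatic side chains with a branch point.
Matching residues: Val1, Val3, Leu4, Val5, Ile7, Ile8, Leu9, Ile10, Val11, Leu12, Val13, Leu16, Ile17, Val19.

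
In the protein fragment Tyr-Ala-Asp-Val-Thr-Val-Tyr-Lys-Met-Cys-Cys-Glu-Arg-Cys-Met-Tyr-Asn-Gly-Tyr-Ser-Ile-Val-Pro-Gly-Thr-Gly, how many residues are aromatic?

4

The aromatic amino acids are Phe (F, benzyl), Trp (W, indole), and Tyr (Y, phenol).
Matching residues: Tyr1, Tyr7, Tyr16, Tyr19.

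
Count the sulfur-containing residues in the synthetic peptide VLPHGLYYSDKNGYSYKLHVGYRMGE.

1

The sulfur-bearing residues are cysteine (–SH) and methionine (–S–CH₃).
Matching residues: M24.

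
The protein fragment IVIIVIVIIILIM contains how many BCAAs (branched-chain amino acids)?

The BCAAs are Val, Leu, and Ile — aliphatic side chains with a branch point.
Matching residues: I1, V2, I3, I4, V5, I6, V7, I8, I9, I10, L11, I12.

12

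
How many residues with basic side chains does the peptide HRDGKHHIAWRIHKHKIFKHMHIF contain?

13

Lysine (K), arginine (R), and histidine (H) have basic, nitrogen-containing side chains.
Matching residues: H1, R2, K5, H6, H7, R11, H13, K14, H15, K16, K19, H20, H22.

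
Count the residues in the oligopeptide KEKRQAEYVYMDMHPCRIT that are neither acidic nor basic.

Acidic: D, E. Basic: K, R, H. All other residues are neither.
Matching residues: Q5, A6, Y8, V9, Y10, M11, M13, P15, C16, I18, T19.

11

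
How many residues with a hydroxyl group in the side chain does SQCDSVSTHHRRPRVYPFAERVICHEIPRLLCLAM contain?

5

The –OH-bearing residues are Ser, Thr (aliphatic alcohols), and Tyr (phenol).
Matching residues: S1, S5, S7, T8, Y16.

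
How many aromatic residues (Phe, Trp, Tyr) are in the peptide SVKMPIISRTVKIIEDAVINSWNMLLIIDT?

1

Matching residues: W22.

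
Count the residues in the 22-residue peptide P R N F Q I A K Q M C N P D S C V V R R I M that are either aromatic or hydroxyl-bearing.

2

Aromatic: F, W, Y. Hydroxyl-bearing: S, T, Y.
Aromatic residues here: F4 (1).
Hydroxyl-bearing residues here: S15 (1).
(Y belongs to both groups, but none appear in this sequence.) Total = 1 + 1 = 2.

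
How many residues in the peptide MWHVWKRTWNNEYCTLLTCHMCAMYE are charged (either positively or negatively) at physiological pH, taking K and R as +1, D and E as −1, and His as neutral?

4

Charged side chains at pH ~7.4: K, R (positive); D, E (negative).
Matching residues: K6, R7, E12, E26.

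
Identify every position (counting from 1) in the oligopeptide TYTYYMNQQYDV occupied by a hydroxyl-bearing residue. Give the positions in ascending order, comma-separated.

The –OH-bearing residues are Ser, Thr (aliphatic alcohols), and Tyr (phenol).
Matching residues: T1, Y2, T3, Y4, Y5, Y10.

1, 2, 3, 4, 5, 10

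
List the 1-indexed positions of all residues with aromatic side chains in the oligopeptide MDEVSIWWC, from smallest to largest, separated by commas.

7, 8

Phenylalanine (F), tryptophan (W), and tyrosine (Y) have aromatic ring side chains.
Matching residues: W7, W8.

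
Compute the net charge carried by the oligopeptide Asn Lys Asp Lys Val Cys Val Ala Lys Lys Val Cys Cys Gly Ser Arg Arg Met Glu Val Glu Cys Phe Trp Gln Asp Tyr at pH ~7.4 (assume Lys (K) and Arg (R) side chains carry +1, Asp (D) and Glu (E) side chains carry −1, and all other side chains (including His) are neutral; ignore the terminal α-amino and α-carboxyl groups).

Positive (K, R): Lys2, Lys4, Lys9, Lys10, Arg16, Arg17 → +6.
Negative (D, E): Asp3, Glu19, Glu21, Asp26 → −4.
Net charge = (+6) + (−4) = +2.

+2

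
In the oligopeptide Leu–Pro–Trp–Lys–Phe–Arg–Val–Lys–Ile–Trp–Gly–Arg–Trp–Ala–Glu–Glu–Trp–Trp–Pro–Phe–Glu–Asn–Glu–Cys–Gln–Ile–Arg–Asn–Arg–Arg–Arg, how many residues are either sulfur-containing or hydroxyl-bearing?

1

Sulfur-containing: C, M. Hydroxyl-bearing: S, T, Y.
Sulfur-containing residues here: Cys24 (1).
Hydroxyl-bearing residues here: none (0).
The two groups share no amino acid, so total = 1 + 0 = 1.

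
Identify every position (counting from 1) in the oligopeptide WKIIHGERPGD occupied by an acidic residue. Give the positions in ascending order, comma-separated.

7, 11

Matching residues: E7, D11.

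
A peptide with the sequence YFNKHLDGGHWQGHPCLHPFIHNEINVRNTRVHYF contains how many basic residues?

9

Lysine (K), arginine (R), and histidine (H) have basic, nitrogen-containing side chains.
Matching residues: K4, H5, H10, H14, H18, H22, R28, R31, H33.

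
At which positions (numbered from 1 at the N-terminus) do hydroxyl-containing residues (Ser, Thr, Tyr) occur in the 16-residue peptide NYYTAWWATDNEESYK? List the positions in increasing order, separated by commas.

2, 3, 4, 9, 14, 15

Matching residues: Y2, Y3, T4, T9, S14, Y15.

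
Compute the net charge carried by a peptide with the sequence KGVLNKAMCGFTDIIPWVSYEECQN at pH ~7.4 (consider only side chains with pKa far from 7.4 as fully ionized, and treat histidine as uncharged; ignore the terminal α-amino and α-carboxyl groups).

The side chains ionized at physiological pH are Lys/Arg (+1) and Asp/Glu (−1); with His treated as neutral, nothing else contributes.
Positive (K, R): K1, K6 → +2.
Negative (D, E): D13, E21, E22 → −3.
Net charge = (+2) + (−3) = −1.

-1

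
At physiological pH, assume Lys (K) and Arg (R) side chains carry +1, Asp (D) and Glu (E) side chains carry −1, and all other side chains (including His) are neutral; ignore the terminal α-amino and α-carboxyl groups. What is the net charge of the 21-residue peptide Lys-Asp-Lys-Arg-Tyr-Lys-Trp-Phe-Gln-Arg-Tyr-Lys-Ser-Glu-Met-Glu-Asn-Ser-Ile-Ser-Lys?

+4

Positive (K, R): Lys1, Lys3, Arg4, Lys6, Arg10, Lys12, Lys21 → +7.
Negative (D, E): Asp2, Glu14, Glu16 → −3.
Net charge = (+7) + (−3) = +4.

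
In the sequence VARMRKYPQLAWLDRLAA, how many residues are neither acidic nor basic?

13

Acidic: D, E. Basic: K, R, H. All other residues are neither.
Matching residues: V1, A2, M4, Y7, P8, Q9, L10, A11, W12, L13, L16, A17, A18.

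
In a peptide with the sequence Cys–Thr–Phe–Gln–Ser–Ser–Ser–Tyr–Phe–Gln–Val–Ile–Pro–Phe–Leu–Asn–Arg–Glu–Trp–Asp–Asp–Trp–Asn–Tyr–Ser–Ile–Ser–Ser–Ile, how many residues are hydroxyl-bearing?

The –OH-bearing residues are Ser, Thr (aliphatic alcohols), and Tyr (phenol).
Matching residues: Thr2, Ser5, Ser6, Ser7, Tyr8, Tyr24, Ser25, Ser27, Ser28.

9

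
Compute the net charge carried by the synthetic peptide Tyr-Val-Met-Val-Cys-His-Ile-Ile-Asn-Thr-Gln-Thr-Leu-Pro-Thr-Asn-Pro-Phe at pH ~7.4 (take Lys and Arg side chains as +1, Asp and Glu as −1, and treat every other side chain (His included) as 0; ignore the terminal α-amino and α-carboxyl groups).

0

Positive (K, R): none → +0.
Negative (D, E): none → −0.
Net charge = (+0) + (−0) = 0.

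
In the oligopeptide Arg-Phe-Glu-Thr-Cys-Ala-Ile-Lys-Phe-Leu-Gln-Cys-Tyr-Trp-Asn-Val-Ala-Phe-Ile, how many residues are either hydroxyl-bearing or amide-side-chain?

4

Hydroxyl-bearing: S, T, Y. Amide-side-chain: N, Q.
Hydroxyl-bearing residues here: Thr4, Tyr13 (2).
Amide-side-chain residues here: Gln11, Asn15 (2).
The two groups share no amino acid, so total = 2 + 2 = 4.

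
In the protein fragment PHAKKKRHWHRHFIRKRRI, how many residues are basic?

13

Lysine (K), arginine (R), and histidine (H) have basic, nitrogen-containing side chains.
Matching residues: H2, K4, K5, K6, R7, H8, H10, R11, H12, R15, K16, R17, R18.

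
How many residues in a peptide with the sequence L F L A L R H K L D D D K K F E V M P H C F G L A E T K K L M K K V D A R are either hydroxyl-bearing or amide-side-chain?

1

Hydroxyl-bearing: S, T, Y. Amide-side-chain: N, Q.
Hydroxyl-bearing residues here: T27 (1).
Amide-side-chain residues here: none (0).
The two groups share no amino acid, so total = 1 + 0 = 1.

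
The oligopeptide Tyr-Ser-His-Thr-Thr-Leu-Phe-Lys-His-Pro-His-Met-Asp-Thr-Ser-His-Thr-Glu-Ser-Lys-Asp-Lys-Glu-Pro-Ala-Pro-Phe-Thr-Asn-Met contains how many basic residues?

7

K, R, and H are the three residues with basic side chains (ε-amine, guanidinium, and imidazole respectively).
Matching residues: His3, Lys8, His9, His11, His16, Lys20, Lys22.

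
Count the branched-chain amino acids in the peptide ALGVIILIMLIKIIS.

The BCAAs are Val, Leu, and Ile — aliphatic side chains with a branch point.
Matching residues: L2, V4, I5, I6, L7, I8, L10, I11, I13, I14.

10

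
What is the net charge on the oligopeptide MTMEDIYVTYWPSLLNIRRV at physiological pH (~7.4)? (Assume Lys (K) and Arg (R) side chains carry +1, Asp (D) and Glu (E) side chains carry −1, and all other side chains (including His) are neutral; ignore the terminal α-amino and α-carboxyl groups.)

Positive (K, R): R18, R19 → +2.
Negative (D, E): E4, D5 → −2.
Net charge = (+2) + (−2) = 0.

0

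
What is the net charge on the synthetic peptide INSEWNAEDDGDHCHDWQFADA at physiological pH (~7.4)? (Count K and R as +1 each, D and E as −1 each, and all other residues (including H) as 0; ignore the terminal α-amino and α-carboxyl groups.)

-7

Positive (K, R): none → +0.
Negative (D, E): E4, E8, D9, D10, D12, D16, D21 → −7.
Net charge = (+0) + (−7) = −7.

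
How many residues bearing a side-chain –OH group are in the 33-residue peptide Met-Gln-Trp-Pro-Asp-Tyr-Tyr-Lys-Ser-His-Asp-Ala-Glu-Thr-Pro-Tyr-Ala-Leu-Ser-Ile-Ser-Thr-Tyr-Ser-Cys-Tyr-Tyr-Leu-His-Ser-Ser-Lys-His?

14

The –OH-bearing residues are Ser, Thr (aliphatic alcohols), and Tyr (phenol).
Matching residues: Tyr6, Tyr7, Ser9, Thr14, Tyr16, Ser19, Ser21, Thr22, Tyr23, Ser24, Tyr26, Tyr27, Ser30, Ser31.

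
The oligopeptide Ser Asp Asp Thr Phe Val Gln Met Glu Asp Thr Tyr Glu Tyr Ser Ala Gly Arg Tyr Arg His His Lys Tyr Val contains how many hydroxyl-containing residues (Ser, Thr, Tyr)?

Matching residues: Ser1, Thr4, Thr11, Tyr12, Tyr14, Ser15, Tyr19, Tyr24.

8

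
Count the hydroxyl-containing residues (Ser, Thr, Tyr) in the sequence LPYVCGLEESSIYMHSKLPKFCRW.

5

Matching residues: Y3, S10, S11, Y13, S16.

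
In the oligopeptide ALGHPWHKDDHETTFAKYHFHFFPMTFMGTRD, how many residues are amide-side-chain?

0

Only N (asparagine) and Q (glutamine) carry a side-chain carboxamide.
None of the 32 residues belong to this group.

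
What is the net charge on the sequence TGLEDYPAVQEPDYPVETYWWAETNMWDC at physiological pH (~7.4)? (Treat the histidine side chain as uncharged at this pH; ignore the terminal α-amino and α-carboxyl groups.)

At pH ~7.4 the Lys and Arg side chains are protonated (+1), the Asp and Glu side chains are deprotonated (−1), and with His taken as neutral all other side chains carry no charge.
Positive (K, R): none → +0.
Negative (D, E): E4, D5, E11, D13, E17, E23, D28 → −7.
Net charge = (+0) + (−7) = −7.

-7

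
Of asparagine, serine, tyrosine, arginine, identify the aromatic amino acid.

The aromatic amino acids are Phe (F, benzyl), Trp (W, indole), and Tyr (Y, phenol).
Of the listed options, only tyrosine belongs to this group.

tyrosine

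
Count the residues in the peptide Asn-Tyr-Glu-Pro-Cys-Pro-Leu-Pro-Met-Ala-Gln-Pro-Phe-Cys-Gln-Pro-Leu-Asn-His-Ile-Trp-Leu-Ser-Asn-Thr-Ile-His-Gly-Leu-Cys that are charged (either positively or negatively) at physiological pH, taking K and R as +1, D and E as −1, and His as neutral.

Charged side chains at pH ~7.4: K, R (positive); D, E (negative).
Matching residues: Glu3.

1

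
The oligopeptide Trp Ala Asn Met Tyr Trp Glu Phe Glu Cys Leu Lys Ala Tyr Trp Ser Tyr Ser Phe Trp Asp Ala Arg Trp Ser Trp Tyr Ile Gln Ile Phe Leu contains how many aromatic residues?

13

F, W, and Y each carry an aromatic ring on the side chain.
Matching residues: Trp1, Tyr5, Trp6, Phe8, Tyr14, Trp15, Tyr17, Phe19, Trp20, Trp24, Trp26, Tyr27, Phe31.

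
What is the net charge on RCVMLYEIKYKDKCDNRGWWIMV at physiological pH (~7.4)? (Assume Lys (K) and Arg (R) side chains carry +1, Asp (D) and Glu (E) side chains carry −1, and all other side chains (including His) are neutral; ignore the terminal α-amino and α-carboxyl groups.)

Positive (K, R): R1, K9, K11, K13, R17 → +5.
Negative (D, E): E7, D12, D15 → −3.
Net charge = (+5) + (−3) = +2.

+2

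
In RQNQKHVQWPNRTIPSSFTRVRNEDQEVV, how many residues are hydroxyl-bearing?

Serine (S), threonine (T), and tyrosine (Y) each carry a hydroxyl group on the side chain.
Matching residues: T13, S16, S17, T19.

4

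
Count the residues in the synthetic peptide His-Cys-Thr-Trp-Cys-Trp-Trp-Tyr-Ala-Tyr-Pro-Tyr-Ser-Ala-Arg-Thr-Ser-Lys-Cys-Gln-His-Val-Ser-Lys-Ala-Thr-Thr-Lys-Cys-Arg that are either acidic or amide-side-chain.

Acidic: D, E. Amide-side-chain: N, Q.
Acidic residues here: none (0).
Amide-side-chain residues here: Gln20 (1).
The two groups share no amino acid, so total = 0 + 1 = 1.

1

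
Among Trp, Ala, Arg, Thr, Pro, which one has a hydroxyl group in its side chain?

Thr

The –OH-bearing residues are Ser, Thr (aliphatic alcohols), and Tyr (phenol).
Of the listed options, only Thr belongs to this group.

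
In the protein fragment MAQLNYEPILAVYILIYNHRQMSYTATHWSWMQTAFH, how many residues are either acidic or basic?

5

Acidic: D, E. Basic: H, K, R.
Acidic residues here: E7 (1).
Basic residues here: H19, R20, H28, H37 (4).
The two groups share no amino acid, so total = 1 + 4 = 5.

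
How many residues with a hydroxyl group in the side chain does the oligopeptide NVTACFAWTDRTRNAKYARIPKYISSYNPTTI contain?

10

S, T, and Y are the three residues with a side-chain hydroxyl.
Matching residues: T3, T9, T12, Y17, Y23, S25, S26, Y27, T30, T31.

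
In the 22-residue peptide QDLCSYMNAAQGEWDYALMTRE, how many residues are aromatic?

3

F, W, and Y each carry an aromatic ring on the side chain.
Matching residues: Y6, W14, Y16.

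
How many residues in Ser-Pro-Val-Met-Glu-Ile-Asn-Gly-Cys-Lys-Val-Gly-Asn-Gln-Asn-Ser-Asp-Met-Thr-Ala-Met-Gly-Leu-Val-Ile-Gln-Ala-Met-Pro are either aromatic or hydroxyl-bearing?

Aromatic: F, W, Y. Hydroxyl-bearing: S, T, Y.
Aromatic residues here: none (0).
Hydroxyl-bearing residues here: Ser1, Ser16, Thr19 (3).
(Y belongs to both groups, but none appear in this sequence.) Total = 0 + 3 = 3.

3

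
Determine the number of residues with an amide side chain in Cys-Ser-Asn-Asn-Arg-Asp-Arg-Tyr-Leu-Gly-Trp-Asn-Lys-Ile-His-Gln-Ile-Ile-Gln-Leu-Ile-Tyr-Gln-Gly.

The amide-side-chain residues are Asn (N) and Gln (Q).
Matching residues: Asn3, Asn4, Asn12, Gln16, Gln19, Gln23.

6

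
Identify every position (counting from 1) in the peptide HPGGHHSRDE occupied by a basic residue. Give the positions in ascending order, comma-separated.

1, 5, 6, 8

Lysine (K), arginine (R), and histidine (H) have basic, nitrogen-containing side chains.
Matching residues: H1, H5, H6, R8.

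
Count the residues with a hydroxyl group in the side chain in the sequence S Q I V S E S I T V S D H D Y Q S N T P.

Serine (S), threonine (T), and tyrosine (Y) each carry a hydroxyl group on the side chain.
Matching residues: S1, S5, S7, T9, S11, Y15, S17, T19.

8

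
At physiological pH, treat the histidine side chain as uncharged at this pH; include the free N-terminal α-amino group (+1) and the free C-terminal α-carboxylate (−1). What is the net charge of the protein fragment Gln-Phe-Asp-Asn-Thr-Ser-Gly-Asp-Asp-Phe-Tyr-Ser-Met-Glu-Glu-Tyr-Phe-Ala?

The side chains ionized at physiological pH are Lys/Arg (+1) and Asp/Glu (−1); with His treated as neutral, nothing else contributes.
Positive (K, R): none → +0.
Negative (D, E): Asp3, Asp8, Asp9, Glu14, Glu15 → −5.
The N-terminus (+1) and C-terminus (−1) cancel.
Net charge = (+0) + (−5) = −5.

-5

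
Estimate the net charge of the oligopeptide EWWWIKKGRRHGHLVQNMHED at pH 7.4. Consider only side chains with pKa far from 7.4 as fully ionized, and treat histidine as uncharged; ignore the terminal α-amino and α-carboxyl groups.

+1

Near pH 7.4, K and R contribute +1 each, D and E contribute −1 each, and every other side chain (His included, as stated) is uncharged.
Positive (K, R): K6, K7, R9, R10 → +4.
Negative (D, E): E1, E20, D21 → −3.
Net charge = (+4) + (−3) = +1.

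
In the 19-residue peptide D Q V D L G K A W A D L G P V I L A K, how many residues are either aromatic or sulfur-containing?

Aromatic: F, W, Y. Sulfur-containing: C, M.
Aromatic residues here: W9 (1).
Sulfur-containing residues here: none (0).
The two groups share no amino acid, so total = 1 + 0 = 1.

1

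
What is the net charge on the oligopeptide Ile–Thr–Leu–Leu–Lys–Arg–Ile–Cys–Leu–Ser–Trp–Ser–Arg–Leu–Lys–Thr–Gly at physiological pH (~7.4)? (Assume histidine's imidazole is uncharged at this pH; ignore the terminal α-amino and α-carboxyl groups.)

+4

Near pH 7.4, K and R contribute +1 each, D and E contribute −1 each, and every other side chain (His included, as stated) is uncharged.
Positive (K, R): Lys5, Arg6, Arg13, Lys15 → +4.
Negative (D, E): none → −0.
Net charge = (+4) + (−0) = +4.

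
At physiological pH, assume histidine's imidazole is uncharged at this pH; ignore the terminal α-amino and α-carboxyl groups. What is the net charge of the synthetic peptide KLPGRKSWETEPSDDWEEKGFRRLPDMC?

At pH ~7.4 the Lys and Arg side chains are protonated (+1), the Asp and Glu side chains are deprotonated (−1), and with His taken as neutral all other side chains carry no charge.
Positive (K, R): K1, R5, K6, K19, R22, R23 → +6.
Negative (D, E): E9, E11, D14, D15, E17, E18, D26 → −7.
Net charge = (+6) + (−7) = −1.

-1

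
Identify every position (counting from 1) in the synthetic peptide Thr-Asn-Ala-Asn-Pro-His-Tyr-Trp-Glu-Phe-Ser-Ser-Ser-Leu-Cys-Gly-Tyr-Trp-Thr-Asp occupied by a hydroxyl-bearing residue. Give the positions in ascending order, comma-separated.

Matching residues: Thr1, Tyr7, Ser11, Ser12, Ser13, Tyr17, Thr19.

1, 7, 11, 12, 13, 17, 19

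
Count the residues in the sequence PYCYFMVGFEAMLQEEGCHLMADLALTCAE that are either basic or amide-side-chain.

Basic: H, K, R. Amide-side-chain: N, Q.
Basic residues here: H19 (1).
Amide-side-chain residues here: Q14 (1).
The two groups share no amino acid, so total = 1 + 1 = 2.

2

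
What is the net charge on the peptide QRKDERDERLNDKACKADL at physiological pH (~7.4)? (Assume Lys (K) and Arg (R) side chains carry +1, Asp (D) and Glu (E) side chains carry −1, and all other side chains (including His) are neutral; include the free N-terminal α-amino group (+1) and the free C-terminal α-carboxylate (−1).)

0

Positive (K, R): R2, K3, R6, R9, K13, K16 → +6.
Negative (D, E): D4, E5, D7, E8, D12, D18 → −6.
The N-terminus (+1) and C-terminus (−1) cancel.
Net charge = (+6) + (−6) = 0.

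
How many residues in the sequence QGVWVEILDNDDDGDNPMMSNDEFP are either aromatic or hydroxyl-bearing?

Aromatic: F, W, Y. Hydroxyl-bearing: S, T, Y.
Aromatic residues here: W4, F24 (2).
Hydroxyl-bearing residues here: S20 (1).
(Y belongs to both groups, but none appear in this sequence.) Total = 2 + 1 = 3.

3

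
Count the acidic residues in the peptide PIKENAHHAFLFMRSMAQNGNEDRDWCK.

The acidic residues are Asp (D) and Glu (E), whose side chains end in a carboxylate group.
Matching residues: E4, E22, D23, D25.

4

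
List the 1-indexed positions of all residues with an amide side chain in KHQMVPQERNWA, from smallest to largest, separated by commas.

Only N (asparagine) and Q (glutamine) carry a side-chain carboxamide.
Matching residues: Q3, Q7, N10.

3, 7, 10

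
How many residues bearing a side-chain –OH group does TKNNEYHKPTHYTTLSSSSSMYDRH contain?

12

The –OH-bearing residues are Ser, Thr (aliphatic alcohols), and Tyr (phenol).
Matching residues: T1, Y6, T10, Y12, T13, T14, S16, S17, S18, S19, S20, Y22.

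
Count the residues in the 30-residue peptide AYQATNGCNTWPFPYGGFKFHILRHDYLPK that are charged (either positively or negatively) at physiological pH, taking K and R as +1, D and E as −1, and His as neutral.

4

Charged side chains at pH ~7.4: K, R (positive); D, E (negative).
Matching residues: K19, R24, D26, K30.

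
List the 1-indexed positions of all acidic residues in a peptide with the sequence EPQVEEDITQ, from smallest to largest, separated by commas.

1, 5, 6, 7

The acidic residues are Asp (D) and Glu (E), whose side chains end in a carboxylate group.
Matching residues: E1, E5, E6, D7.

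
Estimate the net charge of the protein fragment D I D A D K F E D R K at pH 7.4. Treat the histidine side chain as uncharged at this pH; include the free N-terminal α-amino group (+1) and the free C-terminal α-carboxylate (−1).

Near pH 7.4, K and R contribute +1 each, D and E contribute −1 each, and every other side chain (His included, as stated) is uncharged.
Positive (K, R): K6, R10, K11 → +3.
Negative (D, E): D1, D3, D5, E8, D9 → −5.
The N-terminus (+1) and C-terminus (−1) cancel.
Net charge = (+3) + (−5) = −2.

-2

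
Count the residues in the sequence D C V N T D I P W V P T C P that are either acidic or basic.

Acidic: D, E. Basic: H, K, R.
Acidic residues here: D1, D6 (2).
Basic residues here: none (0).
The two groups share no amino acid, so total = 2 + 0 = 2.

2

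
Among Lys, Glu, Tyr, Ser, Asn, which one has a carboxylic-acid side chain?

The acidic residues are Asp (D) and Glu (E), whose side chains end in a carboxylate group.
Of the listed options, only Glu belongs to this group.

Glu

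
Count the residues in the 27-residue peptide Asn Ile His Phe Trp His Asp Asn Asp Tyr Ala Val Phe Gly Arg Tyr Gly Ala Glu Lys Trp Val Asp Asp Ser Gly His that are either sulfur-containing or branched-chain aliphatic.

Sulfur-containing: C, M. Branched-chain aliphatic: I, L, V.
Sulfur-containing residues here: none (0).
Branched-chain aliphatic residues here: Ile2, Val12, Val22 (3).
The two groups share no amino acid, so total = 0 + 3 = 3.

3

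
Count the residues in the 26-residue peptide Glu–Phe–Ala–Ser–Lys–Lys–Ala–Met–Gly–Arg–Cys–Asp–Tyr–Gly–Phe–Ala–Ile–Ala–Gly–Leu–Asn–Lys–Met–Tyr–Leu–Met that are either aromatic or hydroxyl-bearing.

5

Aromatic: F, W, Y. Hydroxyl-bearing: S, T, Y.
Aromatic residues here: Phe2, Tyr13, Phe15, Tyr24 (4).
Hydroxyl-bearing residues here: Ser4, Tyr13, Tyr24 (3).
Y is in both groups, so the 2 Y residues must not be double-counted.
Total = 4 + 3 − 2 = 5.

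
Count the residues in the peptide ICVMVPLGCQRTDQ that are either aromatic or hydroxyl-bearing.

1

Aromatic: F, W, Y. Hydroxyl-bearing: S, T, Y.
Aromatic residues here: none (0).
Hydroxyl-bearing residues here: T12 (1).
(Y belongs to both groups, but none appear in this sequence.) Total = 0 + 1 = 1.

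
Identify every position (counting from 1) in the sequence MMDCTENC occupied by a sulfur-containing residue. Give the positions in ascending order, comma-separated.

1, 2, 4, 8

Cysteine (C, thiol) and methionine (M, thioether) are the two sulfur-containing amino acids.
Matching residues: M1, M2, C4, C8.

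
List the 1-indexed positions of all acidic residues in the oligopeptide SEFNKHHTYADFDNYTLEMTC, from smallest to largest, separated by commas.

2, 11, 13, 18

Aspartate (D) and glutamate (E) have carboxylic-acid side chains and are the acidic amino acids.
Matching residues: E2, D11, D13, E18.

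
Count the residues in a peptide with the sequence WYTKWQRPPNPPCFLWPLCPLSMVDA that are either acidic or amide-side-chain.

Acidic: D, E. Amide-side-chain: N, Q.
Acidic residues here: D25 (1).
Amide-side-chain residues here: Q6, N10 (2).
The two groups share no amino acid, so total = 1 + 2 = 3.

3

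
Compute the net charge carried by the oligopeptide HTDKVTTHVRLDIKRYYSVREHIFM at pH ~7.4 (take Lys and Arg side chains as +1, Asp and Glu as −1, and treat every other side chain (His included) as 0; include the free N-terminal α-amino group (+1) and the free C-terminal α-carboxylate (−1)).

Positive (K, R): K4, R10, K14, R15, R20 → +5.
Negative (D, E): D3, D12, E21 → −3.
The N-terminus (+1) and C-terminus (−1) cancel.
Net charge = (+5) + (−3) = +2.

+2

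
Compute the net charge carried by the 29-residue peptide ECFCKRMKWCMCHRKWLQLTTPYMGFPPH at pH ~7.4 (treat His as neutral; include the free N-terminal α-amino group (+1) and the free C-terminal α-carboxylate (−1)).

+4

Near pH 7.4, K and R contribute +1 each, D and E contribute −1 each, and every other side chain (His included, as stated) is uncharged.
Positive (K, R): K5, R6, K8, R14, K15 → +5.
Negative (D, E): E1 → −1.
The N-terminus (+1) and C-terminus (−1) cancel.
Net charge = (+5) + (−1) = +4.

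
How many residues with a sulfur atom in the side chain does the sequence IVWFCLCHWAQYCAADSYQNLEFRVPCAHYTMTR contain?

Only Cys (C) and Met (M) have a sulfur atom in the side chain.
Matching residues: C5, C7, C13, C27, M32.

5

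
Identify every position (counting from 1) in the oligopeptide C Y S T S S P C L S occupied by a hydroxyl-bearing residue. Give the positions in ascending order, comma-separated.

2, 3, 4, 5, 6, 10

S, T, and Y are the three residues with a side-chain hydroxyl.
Matching residues: Y2, S3, T4, S5, S6, S10.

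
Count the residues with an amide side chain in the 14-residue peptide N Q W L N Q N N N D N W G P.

8

Only N (asparagine) and Q (glutamine) carry a side-chain carboxamide.
Matching residues: N1, Q2, N5, Q6, N7, N8, N9, N11.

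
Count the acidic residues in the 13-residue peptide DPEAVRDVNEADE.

6

Aspartate (D) and glutamate (E) have carboxylic-acid side chains and are the acidic amino acids.
Matching residues: D1, E3, D7, E10, D12, E13.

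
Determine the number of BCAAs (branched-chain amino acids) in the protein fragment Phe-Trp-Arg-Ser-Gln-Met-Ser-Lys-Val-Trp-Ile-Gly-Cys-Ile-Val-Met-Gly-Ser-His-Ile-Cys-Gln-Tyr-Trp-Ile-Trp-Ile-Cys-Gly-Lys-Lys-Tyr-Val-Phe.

8

Valine (V), leucine (L), and isoleucine (I) are the branched-chain amino acids.
Matching residues: Val9, Ile11, Ile14, Val15, Ile20, Ile25, Ile27, Val33.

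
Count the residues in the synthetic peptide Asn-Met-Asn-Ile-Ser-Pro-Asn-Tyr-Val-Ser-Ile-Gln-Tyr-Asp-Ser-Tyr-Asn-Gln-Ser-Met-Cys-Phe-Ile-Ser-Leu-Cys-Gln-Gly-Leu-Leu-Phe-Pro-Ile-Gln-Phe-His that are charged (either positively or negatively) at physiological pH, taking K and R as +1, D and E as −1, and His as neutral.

Charged side chains at pH ~7.4: K, R (positive); D, E (negative).
Matching residues: Asp14.

1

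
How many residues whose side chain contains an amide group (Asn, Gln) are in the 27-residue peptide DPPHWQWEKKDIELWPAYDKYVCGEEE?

Matching residues: Q6.

1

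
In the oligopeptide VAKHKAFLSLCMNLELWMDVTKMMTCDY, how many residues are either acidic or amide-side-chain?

Acidic: D, E. Amide-side-chain: N, Q.
Acidic residues here: E15, D19, D27 (3).
Amide-side-chain residues here: N13 (1).
The two groups share no amino acid, so total = 3 + 1 = 4.

4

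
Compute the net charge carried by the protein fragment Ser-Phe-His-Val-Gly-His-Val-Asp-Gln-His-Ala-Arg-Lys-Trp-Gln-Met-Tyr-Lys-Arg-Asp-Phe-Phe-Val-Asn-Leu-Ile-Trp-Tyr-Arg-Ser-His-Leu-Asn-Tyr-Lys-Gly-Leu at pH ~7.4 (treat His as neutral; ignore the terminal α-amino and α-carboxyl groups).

Near pH 7.4, K and R contribute +1 each, D and E contribute −1 each, and every other side chain (His included, as stated) is uncharged.
Positive (K, R): Arg12, Lys13, Lys18, Arg19, Arg29, Lys35 → +6.
Negative (D, E): Asp8, Asp20 → −2.
Net charge = (+6) + (−2) = +4.

+4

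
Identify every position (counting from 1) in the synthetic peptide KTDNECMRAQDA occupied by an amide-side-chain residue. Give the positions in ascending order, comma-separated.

4, 10

Asparagine (N) and glutamine (Q) have uncharged amide side chains.
Matching residues: N4, Q10.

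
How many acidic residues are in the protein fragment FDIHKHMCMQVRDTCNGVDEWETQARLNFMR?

5

Only D (aspartate) and E (glutamate) carry a side-chain carboxylic acid.
Matching residues: D2, D13, D19, E20, E22.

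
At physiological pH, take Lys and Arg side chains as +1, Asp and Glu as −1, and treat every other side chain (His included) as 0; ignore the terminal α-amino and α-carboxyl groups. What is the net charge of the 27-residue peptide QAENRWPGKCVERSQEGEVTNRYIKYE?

Positive (K, R): R5, K9, R13, R22, K25 → +5.
Negative (D, E): E3, E12, E16, E18, E27 → −5.
Net charge = (+5) + (−5) = 0.

0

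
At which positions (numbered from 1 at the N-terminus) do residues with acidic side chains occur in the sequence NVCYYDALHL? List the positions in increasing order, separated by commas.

6

The acidic residues are Asp (D) and Glu (E), whose side chains end in a carboxylate group.
Matching residues: D6.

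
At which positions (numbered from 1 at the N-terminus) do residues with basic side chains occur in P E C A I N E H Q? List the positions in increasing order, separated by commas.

8

Lysine (K), arginine (R), and histidine (H) have basic, nitrogen-containing side chains.
Matching residues: H8.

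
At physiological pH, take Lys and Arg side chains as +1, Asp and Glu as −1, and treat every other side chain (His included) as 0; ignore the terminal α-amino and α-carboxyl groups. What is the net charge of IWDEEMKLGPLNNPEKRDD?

-3

Positive (K, R): K7, K16, R17 → +3.
Negative (D, E): D3, E4, E5, E15, D18, D19 → −6.
Net charge = (+3) + (−6) = −3.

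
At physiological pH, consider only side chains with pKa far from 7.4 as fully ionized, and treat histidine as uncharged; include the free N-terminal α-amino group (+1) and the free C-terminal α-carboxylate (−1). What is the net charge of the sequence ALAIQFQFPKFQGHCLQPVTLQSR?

+2

Near pH 7.4, K and R contribute +1 each, D and E contribute −1 each, and every other side chain (His included, as stated) is uncharged.
Positive (K, R): K10, R24 → +2.
Negative (D, E): none → −0.
The N-terminus (+1) and C-terminus (−1) cancel.
Net charge = (+2) + (−0) = +2.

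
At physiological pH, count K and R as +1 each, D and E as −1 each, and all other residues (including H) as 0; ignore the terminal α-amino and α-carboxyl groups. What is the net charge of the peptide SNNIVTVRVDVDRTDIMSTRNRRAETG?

Positive (K, R): R8, R13, R20, R22, R23 → +5.
Negative (D, E): D10, D12, D15, E25 → −4.
Net charge = (+5) + (−4) = +1.

+1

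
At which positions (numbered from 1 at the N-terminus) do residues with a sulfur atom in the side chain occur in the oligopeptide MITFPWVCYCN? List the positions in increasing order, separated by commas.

1, 8, 10

Cysteine (C, thiol) and methionine (M, thioether) are the two sulfur-containing amino acids.
Matching residues: M1, C8, C10.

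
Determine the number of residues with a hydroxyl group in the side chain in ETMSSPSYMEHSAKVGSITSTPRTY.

Serine (S), threonine (T), and tyrosine (Y) each carry a hydroxyl group on the side chain.
Matching residues: T2, S4, S5, S7, Y8, S12, S17, T19, S20, T21, T24, Y25.

12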